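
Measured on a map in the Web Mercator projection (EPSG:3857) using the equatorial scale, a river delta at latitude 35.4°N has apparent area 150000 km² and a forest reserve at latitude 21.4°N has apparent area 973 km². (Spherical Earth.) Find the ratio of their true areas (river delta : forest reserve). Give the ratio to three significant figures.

Since Mercator area scale is 1/cos²φ, the true area equals the apparent area multiplied by cos²φ.
True area of river delta: 150000 × cos²(35.4°) = 150000 × 0.6644 = 99660 km².
True area of forest reserve: 973 × cos²(21.4°) = 973 × 0.8669 = 843.5 km².
Ratio = 99660 / 843.5 ≈ 118.

118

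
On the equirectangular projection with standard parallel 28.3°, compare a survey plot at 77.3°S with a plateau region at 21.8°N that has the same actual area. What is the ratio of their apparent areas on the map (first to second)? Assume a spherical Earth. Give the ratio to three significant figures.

4.22

In the equirectangular projection with standard parallel φ₀ = 28.3° (x = Rλ cos φ₀, y = Rφ), meridians are true-scale (h = 1) and the parallel scale is k = cos φ₀ / cos φ.
Areal scale at 77.3°: h·k = 1.000 × 4.005 = 4.005.
Areal scale at 21.8°: h·k = 1.000 × 0.9483 = 0.9483.
Ratio = 4.005/0.9483 ≈ 4.22.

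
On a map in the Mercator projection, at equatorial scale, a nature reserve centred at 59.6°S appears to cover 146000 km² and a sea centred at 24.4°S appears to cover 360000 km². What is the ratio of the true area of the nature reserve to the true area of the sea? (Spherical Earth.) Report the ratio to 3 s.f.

0.125

Since Mercator area scale is 1/cos²φ, the true area equals the apparent area multiplied by cos²φ.
True area of nature reserve: 146000 × cos²(59.6°) = 146000 × 0.2561 = 37390 km².
True area of sea: 360000 × cos²(24.4°) = 360000 × 0.8293 = 298600 km².
Ratio = 37390 / 298600 ≈ 0.125.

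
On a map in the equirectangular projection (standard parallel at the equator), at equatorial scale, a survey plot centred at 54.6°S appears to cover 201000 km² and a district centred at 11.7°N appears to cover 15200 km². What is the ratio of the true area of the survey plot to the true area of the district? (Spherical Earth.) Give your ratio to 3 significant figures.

On the plate carrée, areal scale = h·k = 1 × sec φ, so true area = apparent × cos φ.
True area of survey plot: 201000 × cos(54.6°) = 201000 × 0.5793 = 116400 km².
True area of district: 15200 × cos(11.7°) = 15200 × 0.9792 = 14880 km².
Ratio = 116400 / 14880 ≈ 7.82.

7.82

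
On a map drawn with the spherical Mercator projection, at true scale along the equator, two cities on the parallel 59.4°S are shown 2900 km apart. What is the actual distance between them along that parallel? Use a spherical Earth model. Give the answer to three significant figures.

1480 km

Mercator is conformal, so the point scale is isotropic: h = k = sec φ = 1/cos φ.
Along the parallel at 59.4°, map distances are exaggerated by k = sec 59.4° = 1.964.
True distance = 2900 / 1.964 = 2900 × cos 59.4° ≈ 1480 km.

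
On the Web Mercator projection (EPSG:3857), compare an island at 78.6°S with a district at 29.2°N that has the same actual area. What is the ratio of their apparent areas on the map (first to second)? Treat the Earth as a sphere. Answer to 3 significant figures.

On Mercator, area is exaggerated by sec²φ = 1/cos²φ.
At 78.6°: sec²(78.6°) = 1/0.1977² = 25.60.
At 29.2°: sec²(29.2°) = 1/0.8729² = 1.312.
Ratio = 25.60/1.312 = cos²(29.2°)/cos²(78.6°) ≈ 19.5.

19.5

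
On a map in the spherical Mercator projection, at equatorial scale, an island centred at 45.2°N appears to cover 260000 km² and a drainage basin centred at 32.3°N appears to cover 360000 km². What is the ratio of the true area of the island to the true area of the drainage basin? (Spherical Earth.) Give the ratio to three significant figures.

Since Mercator area scale is 1/cos²φ, the true area equals the apparent area multiplied by cos²φ.
True area of island: 260000 × cos²(45.2°) = 260000 × 0.4965 = 129100 km².
True area of drainage basin: 360000 × cos²(32.3°) = 360000 × 0.7145 = 257200 km².
Ratio = 129100 / 257200 ≈ 0.502.

0.502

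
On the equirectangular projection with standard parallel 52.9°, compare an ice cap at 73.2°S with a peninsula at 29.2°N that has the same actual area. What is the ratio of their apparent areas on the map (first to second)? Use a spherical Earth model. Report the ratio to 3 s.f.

In the equirectangular projection with standard parallel φ₀ = 52.9° (x = Rλ cos φ₀, y = Rφ), meridians are true-scale (h = 1) and the parallel scale is k = cos φ₀ / cos φ.
Areal scale at 73.2°: h·k = 1.000 × 2.087 = 2.087.
Areal scale at 29.2°: h·k = 1.000 × 0.6910 = 0.6910.
Ratio = 2.087/0.6910 ≈ 3.02.

3.02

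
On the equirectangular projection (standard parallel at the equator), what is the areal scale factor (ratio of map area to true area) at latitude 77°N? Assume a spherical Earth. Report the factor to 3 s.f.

4.45

In the plate carrée (x = Rλ, y = Rφ), meridians are true-scale (h = 1) and parallels are stretched by k = sec φ.
Areal scale = h·k = 1 × sec φ; at 77°, h = 1.000, k = 4.445, so h·k = 4.445.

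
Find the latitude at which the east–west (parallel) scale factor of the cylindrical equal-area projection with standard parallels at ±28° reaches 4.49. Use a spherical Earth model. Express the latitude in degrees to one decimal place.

78.7°

A cylindrical equal-area projection with standard parallel φ₀ has meridian scale h = cos φ / cos φ₀ and parallel scale k = cos φ₀ / cos φ (so areas are preserved, h·k = 1).
k = cos φ₀ / cos φ = 4.49  ⇒  cos φ = cos 28° / 4.49 = 0.1966.
φ = arccos(0.1966) ≈ 78.7°.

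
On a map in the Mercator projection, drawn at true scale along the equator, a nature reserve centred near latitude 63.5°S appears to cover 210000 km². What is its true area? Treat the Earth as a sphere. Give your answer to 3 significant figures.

41800 km²

For Mercator, h = k = sec φ (a conformal cylindrical projection has a single point scale, 1/cos φ).
Areal scale = k² = sec²φ = 1/cos²(63.5°) = 1/0.4462² = 5.023.
True area = apparent / (areal scale) = 210000 / 5.023 ≈ 41800 km².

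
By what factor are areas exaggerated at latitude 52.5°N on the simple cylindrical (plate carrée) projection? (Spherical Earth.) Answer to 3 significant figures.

1.64

For the equirectangular projection with φ₀ = 0 (plate carrée), h = 1 along meridians and k = sec φ along parallels.
Areal scale = h·k = 1 × sec φ; at 52.5°, h = 1.000, k = 1.643, so h·k = 1.643.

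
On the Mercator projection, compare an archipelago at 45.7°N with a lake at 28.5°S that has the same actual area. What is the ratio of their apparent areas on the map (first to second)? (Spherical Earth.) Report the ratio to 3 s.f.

On Mercator, area is exaggerated by sec²φ = 1/cos²φ.
At 45.7°: sec²(45.7°) = 1/0.6984² = 2.050.
At 28.5°: sec²(28.5°) = 1/0.8788² = 1.295.
Ratio = 2.050/1.295 = cos²(28.5°)/cos²(45.7°) ≈ 1.58.

1.58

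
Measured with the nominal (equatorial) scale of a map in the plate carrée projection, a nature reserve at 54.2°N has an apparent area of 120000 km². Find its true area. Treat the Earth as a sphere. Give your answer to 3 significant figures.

For the equirectangular projection with φ₀ = 0 (plate carrée), h = 1 along meridians and k = sec φ along parallels.
Areal scale = h·k = 1 × sec φ; at 54.2°, h = 1.000, k = 1.710, so h·k = 1.710.
True area = apparent / (areal scale) = 120000 / 1.710 ≈ 70200 km².

70200 km²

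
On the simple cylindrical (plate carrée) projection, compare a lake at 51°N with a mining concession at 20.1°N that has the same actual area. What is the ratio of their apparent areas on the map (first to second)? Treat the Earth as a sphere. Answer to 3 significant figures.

1.49

For the equirectangular projection with φ₀ = 0 (plate carrée), h = 1 along meridians and k = sec φ along parallels.
Areal scale at 51°: h·k = 1.000 × 1.589 = 1.589.
Areal scale at 20.1°: h·k = 1.000 × 1.065 = 1.065.
Ratio = 1.589/1.065 ≈ 1.49.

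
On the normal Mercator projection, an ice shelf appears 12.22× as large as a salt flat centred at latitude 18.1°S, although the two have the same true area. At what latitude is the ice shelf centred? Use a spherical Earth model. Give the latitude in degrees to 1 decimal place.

Mercator areal scale is sec²φ, so apparent-area ratio = sec²φ₁ / sec²φ₂ = cos²φ₂ / cos²φ₁.
cos²φ₂ / cos²φ₁ = 12.22  ⇒  cos φ₁ = cos 18.1° / √12.22 = 0.9505/3.496 = 0.2719.
φ₁ = arccos(0.2719) ≈ 74.2°.

74.2°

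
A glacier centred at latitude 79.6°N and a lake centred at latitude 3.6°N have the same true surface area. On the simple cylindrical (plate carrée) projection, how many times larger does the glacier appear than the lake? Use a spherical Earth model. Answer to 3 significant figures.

5.53

For the equirectangular projection with φ₀ = 0 (plate carrée), h = 1 along meridians and k = sec φ along parallels.
Areal scale at 79.6°: h·k = 1.000 × 5.540 = 5.540.
Areal scale at 3.6°: h·k = 1.000 × 1.002 = 1.002.
Ratio = 5.540/1.002 ≈ 5.53.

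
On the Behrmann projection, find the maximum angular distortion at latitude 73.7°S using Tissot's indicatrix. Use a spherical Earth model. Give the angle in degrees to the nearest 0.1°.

Behrmann is a cylindrical equal-area projection with standard parallels at ±30°. For cylindrical equal-area with standard parallel φ₀, h = cos φ / cos φ₀ and k = cos φ₀ / cos φ, so h·k = 1.
At 73.7°: h = 0.3241, k = 3.086; principal scales a = 3.086, b = 0.3241.
sin(ω/2) = (a − b)/(a + b) = 2.762/3.410 = 0.8099, so ω = 2 arcsin(0.8099) ≈ 108.2°.

108.2°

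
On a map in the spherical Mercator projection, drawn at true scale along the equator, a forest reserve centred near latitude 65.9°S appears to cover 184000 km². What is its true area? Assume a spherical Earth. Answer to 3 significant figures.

Mercator is conformal, so the point scale is isotropic: h = k = sec φ = 1/cos φ.
Areal scale = k² = sec²φ = 1/cos²(65.9°) = 1/0.4083² = 5.998.
True area = apparent / (areal scale) = 184000 / 5.998 ≈ 30700 km².

30700 km²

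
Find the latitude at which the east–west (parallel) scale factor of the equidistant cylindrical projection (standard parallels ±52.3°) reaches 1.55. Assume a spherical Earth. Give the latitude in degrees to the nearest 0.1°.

66.8°

With standard parallel φ₀ = 52.3°, the equirectangular projection gives x = Rλ cos φ₀, y = Rφ, so h = 1 and k = cos 52.3° / cos φ.
k = cos φ₀ / cos φ = 1.55  ⇒  cos φ = cos 52.3° / 1.55 = 0.3945.
φ = arccos(0.3945) ≈ 66.8°.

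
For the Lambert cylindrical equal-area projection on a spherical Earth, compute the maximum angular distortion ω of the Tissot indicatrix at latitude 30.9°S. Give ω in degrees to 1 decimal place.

17.5°

The Lambert cylindrical equal-area projection is the cylindrical equal-area projection with its standard parallel at the equator (φ₀ = 0). A cylindrical equal-area projection with standard parallel φ₀ has meridian scale h = cos φ / cos φ₀ and parallel scale k = cos φ₀ / cos φ (so areas are preserved, h·k = 1).
At 30.9°: h = 0.8581, k = 1.165; principal scales a = 1.165, b = 0.8581.
sin(ω/2) = (a − b)/(a + b) = 0.3073/2.023 = 0.1519, so ω = 2 arcsin(0.1519) ≈ 17.5°.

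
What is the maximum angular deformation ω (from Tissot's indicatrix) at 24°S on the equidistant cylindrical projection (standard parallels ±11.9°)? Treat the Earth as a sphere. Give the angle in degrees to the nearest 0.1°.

In the equirectangular projection with standard parallel φ₀ = 11.9° (x = Rλ cos φ₀, y = Rφ), meridians are true-scale (h = 1) and the parallel scale is k = cos φ₀ / cos φ.
At 24°: h = 1.000, k = 1.071; principal scales a = 1.071, b = 1.000.
sin(ω/2) = (a − b)/(a + b) = 0.07111/2.071 = 0.03433, so ω = 2 arcsin(0.03433) ≈ 3.9°.

3.9°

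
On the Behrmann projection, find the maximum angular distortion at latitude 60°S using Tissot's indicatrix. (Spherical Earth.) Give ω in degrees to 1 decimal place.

60.0°

The Behrmann projection is cylindrical equal-area with φ₀ = 30°. Cylindrical equal-area (φ₀ = 30°): h = cos φ / cos 30° along meridians, k = cos 30° / cos φ along parallels; h·k = 1.
At 60°: h = 0.5774, k = 1.732; principal scales a = 1.732, b = 0.5774.
sin(ω/2) = (a − b)/(a + b) = 1.155/2.309 = 0.5000, so ω = 2 arcsin(0.5000) ≈ 60.0°.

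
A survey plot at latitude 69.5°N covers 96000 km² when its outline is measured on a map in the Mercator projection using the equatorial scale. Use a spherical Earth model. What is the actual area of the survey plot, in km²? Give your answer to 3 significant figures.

11800 km²

For Mercator, h = k = sec φ (a conformal cylindrical projection has a single point scale, 1/cos φ).
Areal scale = k² = sec²φ = 1/cos²(69.5°) = 1/0.3502² = 8.154.
True area = apparent / (areal scale) = 96000 / 8.154 ≈ 11800 km².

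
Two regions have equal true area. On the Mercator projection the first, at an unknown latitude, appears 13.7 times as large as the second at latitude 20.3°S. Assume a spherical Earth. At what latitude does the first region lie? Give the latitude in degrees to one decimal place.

75.3°

For equal true areas on Mercator, apparent areas scale as sec²φ, so the ratio is cos²φ₂ / cos²φ₁.
cos²φ₂ / cos²φ₁ = 13.7  ⇒  cos φ₁ = cos 20.3° / √13.7 = 0.9379/3.701 = 0.2534.
φ₁ = arccos(0.2534) ≈ 75.3°.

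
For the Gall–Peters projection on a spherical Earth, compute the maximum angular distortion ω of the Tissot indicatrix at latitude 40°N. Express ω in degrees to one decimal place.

Gall–Peters is a cylindrical equal-area projection with standard parallels at ±45°. A cylindrical equal-area projection with standard parallel φ₀ has meridian scale h = cos φ / cos φ₀ and parallel scale k = cos φ₀ / cos φ (so areas are preserved, h·k = 1).
At 40°: h = 1.083, k = 0.9231; principal scales a = 1.083, b = 0.9231.
sin(ω/2) = (a − b)/(a + b) = 0.1603/2.006 = 0.07989, so ω = 2 arcsin(0.07989) ≈ 9.2°.

9.2°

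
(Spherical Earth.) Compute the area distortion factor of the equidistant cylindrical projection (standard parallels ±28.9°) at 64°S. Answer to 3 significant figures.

2.00

The equidistant cylindrical projection with φ₀ = 28.9° has h = 1 (meridians true) and k = cos φ₀ / cos φ along parallels.
Areal scale = h·k = 1 × cos φ₀ / cos φ; at 64°, h = 1.000, k = 1.997, so h·k = 1.997.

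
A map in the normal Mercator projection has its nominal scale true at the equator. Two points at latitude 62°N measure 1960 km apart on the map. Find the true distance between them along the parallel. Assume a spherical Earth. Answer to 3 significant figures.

The Mercator projection is conformal; its linear scale factor is the same in every direction and equals sec φ = 1/cos φ.
Along the parallel at 62°, map distances are exaggerated by k = sec 62° = 2.130.
True distance = 1960 / 2.130 = 1960 × cos 62° ≈ 920 km.

920 km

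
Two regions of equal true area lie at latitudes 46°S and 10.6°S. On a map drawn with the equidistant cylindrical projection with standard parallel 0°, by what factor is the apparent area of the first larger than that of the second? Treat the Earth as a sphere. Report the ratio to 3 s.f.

1.41

Plate carrée maps x = Rλ, y = Rφ. The meridian scale is h = 1 and the parallel scale is k = 1/cos φ = sec φ.
Areal scale at 46°: h·k = 1.000 × 1.440 = 1.440.
Areal scale at 10.6°: h·k = 1.000 × 1.017 = 1.017.
Ratio = 1.440/1.017 ≈ 1.41.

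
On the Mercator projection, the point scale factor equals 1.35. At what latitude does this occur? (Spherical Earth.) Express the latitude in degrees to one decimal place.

42.2°

Mercator scale is k = sec φ = 1/cos φ.
1/cos φ = 1.35  ⇒  cos φ = 0.7407  ⇒  φ = arccos(0.7407) ≈ 42.2°.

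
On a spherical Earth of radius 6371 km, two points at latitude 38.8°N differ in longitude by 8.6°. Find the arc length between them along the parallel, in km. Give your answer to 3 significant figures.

745 km

Arc length along a parallel = R cos φ · Δλ (with Δλ in radians).
= 6371 × cos 38.8° × (8.6° × π/180) = 6371 × 0.7793 × 0.1501 ≈ 745 km.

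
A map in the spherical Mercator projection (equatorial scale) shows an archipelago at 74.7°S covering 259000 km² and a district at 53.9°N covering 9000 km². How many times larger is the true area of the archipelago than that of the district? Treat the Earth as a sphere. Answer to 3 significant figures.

Since Mercator area scale is 1/cos²φ, the true area equals the apparent area multiplied by cos²φ.
True area of archipelago: 259000 × cos²(74.7°) = 259000 × 0.06963 = 18030 km².
True area of district: 9000 × cos²(53.9°) = 9000 × 0.3472 = 3124 km².
Ratio = 18030 / 3124 ≈ 5.77.

5.77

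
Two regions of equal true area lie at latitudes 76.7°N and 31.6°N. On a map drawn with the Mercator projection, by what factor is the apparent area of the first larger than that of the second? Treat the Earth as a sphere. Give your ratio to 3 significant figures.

Mercator is conformal with k = sec φ, so areal scale = k² = sec²φ.
At 76.7°: sec²(76.7°) = 1/0.2300² = 18.90.
At 31.6°: sec²(31.6°) = 1/0.8517² = 1.378.
Ratio = 18.90/1.378 = cos²(31.6°)/cos²(76.7°) ≈ 13.7.

13.7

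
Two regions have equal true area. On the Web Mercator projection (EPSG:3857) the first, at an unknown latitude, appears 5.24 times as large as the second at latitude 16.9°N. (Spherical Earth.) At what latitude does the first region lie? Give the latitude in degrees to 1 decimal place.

65.3°

Mercator areal scale is sec²φ, so apparent-area ratio = sec²φ₁ / sec²φ₂ = cos²φ₂ / cos²φ₁.
cos²φ₂ / cos²φ₁ = 5.24  ⇒  cos φ₁ = cos 16.9° / √5.24 = 0.9568/2.289 = 0.4180.
φ₁ = arccos(0.4180) ≈ 65.3°.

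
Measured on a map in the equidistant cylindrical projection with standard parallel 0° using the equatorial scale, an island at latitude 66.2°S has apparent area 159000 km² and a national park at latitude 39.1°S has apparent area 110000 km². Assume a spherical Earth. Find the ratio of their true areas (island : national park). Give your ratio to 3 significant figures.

0.752

Plate carrée has h = 1 and k = sec φ, giving areal scale sec φ; true area = (apparent area) · cos φ.
True area of island: 159000 × cos(66.2°) = 159000 × 0.4035 = 64160 km².
True area of national park: 110000 × cos(39.1°) = 110000 × 0.7760 = 85370 km².
Ratio = 64160 / 85370 ≈ 0.752.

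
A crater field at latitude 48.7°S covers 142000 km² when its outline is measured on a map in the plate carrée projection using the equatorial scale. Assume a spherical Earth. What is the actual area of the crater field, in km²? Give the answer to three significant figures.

93700 km²

In the plate carrée (x = Rλ, y = Rφ), meridians are true-scale (h = 1) and parallels are stretched by k = sec φ.
Areal scale = h·k = 1 × sec φ; at 48.7°, h = 1.000, k = 1.515, so h·k = 1.515.
True area = apparent / (areal scale) = 142000 / 1.515 ≈ 93700 km².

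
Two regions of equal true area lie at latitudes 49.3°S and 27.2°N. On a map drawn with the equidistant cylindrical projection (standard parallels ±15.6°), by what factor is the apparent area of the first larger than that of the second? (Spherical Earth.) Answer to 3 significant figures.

1.36

In the equirectangular projection with standard parallel φ₀ = 15.6° (x = Rλ cos φ₀, y = Rφ), meridians are true-scale (h = 1) and the parallel scale is k = cos φ₀ / cos φ.
Areal scale at 49.3°: h·k = 1.000 × 1.477 = 1.477.
Areal scale at 27.2°: h·k = 1.000 × 1.083 = 1.083.
Ratio = 1.477/1.083 ≈ 1.36.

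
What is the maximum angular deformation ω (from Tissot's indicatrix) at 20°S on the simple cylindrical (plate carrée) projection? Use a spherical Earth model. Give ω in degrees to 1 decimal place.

Plate carrée maps x = Rλ, y = Rφ. The meridian scale is h = 1 and the parallel scale is k = 1/cos φ = sec φ.
At 20°: h = 1.000, k = 1.064; principal scales a = 1.064, b = 1.000.
sin(ω/2) = (a − b)/(a + b) = 0.06418/2.064 = 0.03109, so ω = 2 arcsin(0.03109) ≈ 3.6°.

3.6°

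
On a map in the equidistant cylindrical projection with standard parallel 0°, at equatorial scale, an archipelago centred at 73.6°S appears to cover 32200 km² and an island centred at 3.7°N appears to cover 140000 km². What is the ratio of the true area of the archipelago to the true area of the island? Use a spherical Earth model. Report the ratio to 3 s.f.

0.0651

On the plate carrée, areal scale = h·k = 1 × sec φ, so true area = apparent × cos φ.
True area of archipelago: 32200 × cos(73.6°) = 32200 × 0.2823 = 9091 km².
True area of island: 140000 × cos(3.7°) = 140000 × 0.9979 = 139700 km².
Ratio = 9091 / 139700 ≈ 0.0651.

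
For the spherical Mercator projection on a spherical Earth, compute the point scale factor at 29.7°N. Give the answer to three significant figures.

For Mercator, h = k = sec φ (a conformal cylindrical projection has a single point scale, 1/cos φ).
k = 1/cos 29.7° = 1/0.8686 = 1.151.

1.15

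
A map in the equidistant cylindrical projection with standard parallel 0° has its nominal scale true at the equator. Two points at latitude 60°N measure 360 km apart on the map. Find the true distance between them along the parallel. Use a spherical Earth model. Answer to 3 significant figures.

180 km

For the equirectangular projection with φ₀ = 0 (plate carrée), h = 1 along meridians and k = sec φ along parallels.
Along the parallel at 60°, map distances are exaggerated by k = sec 60° = 2.000.
True distance = 360 / 2.000 = 360 × cos 60° ≈ 180 km.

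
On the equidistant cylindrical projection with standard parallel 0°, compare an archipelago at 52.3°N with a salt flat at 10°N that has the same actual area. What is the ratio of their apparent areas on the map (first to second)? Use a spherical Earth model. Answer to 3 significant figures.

1.61

For the equirectangular projection with φ₀ = 0 (plate carrée), h = 1 along meridians and k = sec φ along parallels.
Areal scale at 52.3°: h·k = 1.000 × 1.635 = 1.635.
Areal scale at 10°: h·k = 1.000 × 1.015 = 1.015.
Ratio = 1.635/1.015 ≈ 1.61.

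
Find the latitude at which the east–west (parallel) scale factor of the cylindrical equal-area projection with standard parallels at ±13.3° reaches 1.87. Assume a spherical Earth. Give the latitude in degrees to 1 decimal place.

Cylindrical equal-area (φ₀ = 13.3°): h = cos φ / cos 13.3° along meridians, k = cos 13.3° / cos φ along parallels; h·k = 1.
k = cos φ₀ / cos φ = 1.87  ⇒  cos φ = cos 13.3° / 1.87 = 0.5204.
φ = arccos(0.5204) ≈ 58.6°.

58.6°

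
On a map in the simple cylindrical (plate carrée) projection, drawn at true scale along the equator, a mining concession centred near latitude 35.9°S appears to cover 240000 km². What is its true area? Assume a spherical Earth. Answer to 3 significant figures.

Plate carrée maps x = Rλ, y = Rφ. The meridian scale is h = 1 and the parallel scale is k = 1/cos φ = sec φ.
Areal scale = h·k = 1 × sec φ; at 35.9°, h = 1.000, k = 1.235, so h·k = 1.235.
True area = apparent / (areal scale) = 240000 / 1.235 ≈ 194000 km².

194000 km²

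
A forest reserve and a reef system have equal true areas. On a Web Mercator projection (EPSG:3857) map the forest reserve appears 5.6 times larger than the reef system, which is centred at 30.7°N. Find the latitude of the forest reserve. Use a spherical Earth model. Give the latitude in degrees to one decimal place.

On Mercator, (apparent₁)/(apparent₂) = sec²φ₁ / sec²φ₂ when true areas are equal.
cos²φ₂ / cos²φ₁ = 5.6  ⇒  cos φ₁ = cos 30.7° / √5.6 = 0.8599/2.366 = 0.3634.
φ₁ = arccos(0.3634) ≈ 68.7°.

68.7°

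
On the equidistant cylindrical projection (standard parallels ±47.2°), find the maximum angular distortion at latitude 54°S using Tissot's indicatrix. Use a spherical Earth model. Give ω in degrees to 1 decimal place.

8.3°

With standard parallel φ₀ = 47.2°, the equirectangular projection gives x = Rλ cos φ₀, y = Rφ, so h = 1 and k = cos 47.2° / cos φ.
At 54°: h = 1.000, k = 1.156; principal scales a = 1.156, b = 1.000.
sin(ω/2) = (a − b)/(a + b) = 0.1559/2.156 = 0.07233, so ω = 2 arcsin(0.07233) ≈ 8.3°.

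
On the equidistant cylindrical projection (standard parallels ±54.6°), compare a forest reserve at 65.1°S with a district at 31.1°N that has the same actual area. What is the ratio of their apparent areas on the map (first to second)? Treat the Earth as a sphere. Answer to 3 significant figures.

2.03

In the equirectangular projection with standard parallel φ₀ = 54.6° (x = Rλ cos φ₀, y = Rφ), meridians are true-scale (h = 1) and the parallel scale is k = cos φ₀ / cos φ.
Areal scale at 65.1°: h·k = 1.000 × 1.376 = 1.376.
Areal scale at 31.1°: h·k = 1.000 × 0.6765 = 0.6765.
Ratio = 1.376/0.6765 ≈ 2.03.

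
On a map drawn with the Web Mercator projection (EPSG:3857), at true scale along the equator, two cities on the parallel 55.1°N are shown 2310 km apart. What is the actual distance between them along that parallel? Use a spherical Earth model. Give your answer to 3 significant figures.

1320 km

The Mercator projection is conformal; its linear scale factor is the same in every direction and equals sec φ = 1/cos φ.
Along the parallel at 55.1°, map distances are exaggerated by k = sec 55.1° = 1.748.
True distance = 2310 / 1.748 = 2310 × cos 55.1° ≈ 1320 km.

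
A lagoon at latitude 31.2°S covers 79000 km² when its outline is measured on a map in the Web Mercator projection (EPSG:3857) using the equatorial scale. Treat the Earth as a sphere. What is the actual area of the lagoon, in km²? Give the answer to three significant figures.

57800 km²

The Mercator projection is conformal; its linear scale factor is the same in every direction and equals sec φ = 1/cos φ.
Areal scale = k² = sec²φ = 1/cos²(31.2°) = 1/0.8554² = 1.367.
True area = apparent / (areal scale) = 79000 / 1.367 ≈ 57800 km².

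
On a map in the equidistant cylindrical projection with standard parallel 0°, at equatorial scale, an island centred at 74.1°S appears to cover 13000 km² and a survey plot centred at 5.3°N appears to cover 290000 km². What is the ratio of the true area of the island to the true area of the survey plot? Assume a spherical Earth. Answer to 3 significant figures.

0.0123

Plate carrée has h = 1 and k = sec φ, giving areal scale sec φ; true area = (apparent area) · cos φ.
True area of island: 13000 × cos(74.1°) = 13000 × 0.2740 = 3561 km².
True area of survey plot: 290000 × cos(5.3°) = 290000 × 0.9957 = 288800 km².
Ratio = 3561 / 288800 ≈ 0.0123.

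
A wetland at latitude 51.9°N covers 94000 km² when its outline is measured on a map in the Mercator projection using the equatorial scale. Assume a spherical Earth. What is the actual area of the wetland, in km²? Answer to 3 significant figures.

The Mercator projection is conformal; its linear scale factor is the same in every direction and equals sec φ = 1/cos φ.
Areal scale = k² = sec²φ = 1/cos²(51.9°) = 1/0.6170² = 2.627.
True area = apparent / (areal scale) = 94000 / 2.627 ≈ 35800 km².

35800 km²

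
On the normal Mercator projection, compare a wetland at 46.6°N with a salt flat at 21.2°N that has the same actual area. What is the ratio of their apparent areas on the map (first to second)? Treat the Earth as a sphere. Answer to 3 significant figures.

1.84

On Mercator, area is exaggerated by sec²φ = 1/cos²φ.
At 46.6°: sec²(46.6°) = 1/0.6871² = 2.118.
At 21.2°: sec²(21.2°) = 1/0.9323² = 1.150.
Ratio = 2.118/1.150 = cos²(21.2°)/cos²(46.6°) ≈ 1.84.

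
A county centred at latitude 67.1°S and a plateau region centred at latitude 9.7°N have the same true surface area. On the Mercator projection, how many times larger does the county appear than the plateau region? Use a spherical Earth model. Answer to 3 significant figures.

6.42

Mercator is conformal with k = sec φ, so areal scale = k² = sec²φ.
At 67.1°: sec²(67.1°) = 1/0.3891² = 6.604.
At 9.7°: sec²(9.7°) = 1/0.9857² = 1.029.
Ratio = 6.604/1.029 = cos²(9.7°)/cos²(67.1°) ≈ 6.42.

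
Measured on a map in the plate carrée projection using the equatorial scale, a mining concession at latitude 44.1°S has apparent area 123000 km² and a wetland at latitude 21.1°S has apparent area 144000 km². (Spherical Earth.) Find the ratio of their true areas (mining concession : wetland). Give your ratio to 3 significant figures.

0.657

On the plate carrée, areal scale = h·k = 1 × sec φ, so true area = apparent × cos φ.
True area of mining concession: 123000 × cos(44.1°) = 123000 × 0.7181 = 88330 km².
True area of wetland: 144000 × cos(21.1°) = 144000 × 0.9330 = 134300 km².
Ratio = 88330 / 134300 ≈ 0.657.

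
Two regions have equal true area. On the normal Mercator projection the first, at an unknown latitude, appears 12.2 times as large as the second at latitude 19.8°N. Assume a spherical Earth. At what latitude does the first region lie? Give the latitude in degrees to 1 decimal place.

74.4°

For equal true areas on Mercator, apparent areas scale as sec²φ, so the ratio is cos²φ₂ / cos²φ₁.
cos²φ₂ / cos²φ₁ = 12.2  ⇒  cos φ₁ = cos 19.8° / √12.2 = 0.9409/3.493 = 0.2694.
φ₁ = arccos(0.2694) ≈ 74.4°.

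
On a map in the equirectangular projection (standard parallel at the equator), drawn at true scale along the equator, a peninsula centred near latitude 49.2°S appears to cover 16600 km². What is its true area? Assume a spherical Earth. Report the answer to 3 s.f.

10800 km²

For the equirectangular projection with φ₀ = 0 (plate carrée), h = 1 along meridians and k = sec φ along parallels.
Areal scale = h·k = 1 × sec φ; at 49.2°, h = 1.000, k = 1.530, so h·k = 1.530.
True area = apparent / (areal scale) = 16600 / 1.530 ≈ 10800 km².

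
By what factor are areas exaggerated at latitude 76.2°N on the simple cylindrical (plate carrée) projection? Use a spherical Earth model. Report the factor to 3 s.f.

4.19

Plate carrée maps x = Rλ, y = Rφ. The meridian scale is h = 1 and the parallel scale is k = 1/cos φ = sec φ.
Areal scale = h·k = 1 × sec φ; at 76.2°, h = 1.000, k = 4.192, so h·k = 4.192.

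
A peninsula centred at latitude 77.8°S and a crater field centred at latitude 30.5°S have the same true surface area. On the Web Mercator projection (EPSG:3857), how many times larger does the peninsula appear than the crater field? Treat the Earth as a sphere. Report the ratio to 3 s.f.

Mercator areal scale is sec²φ.
At 77.8°: sec²(77.8°) = 1/0.2113² = 22.39.
At 30.5°: sec²(30.5°) = 1/0.8616² = 1.347.
Ratio = 22.39/1.347 = cos²(30.5°)/cos²(77.8°) ≈ 16.6.

16.6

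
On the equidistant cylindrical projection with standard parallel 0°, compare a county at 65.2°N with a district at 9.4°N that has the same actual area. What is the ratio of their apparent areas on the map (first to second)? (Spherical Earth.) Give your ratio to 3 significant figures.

In the plate carrée (x = Rλ, y = Rφ), meridians are true-scale (h = 1) and parallels are stretched by k = sec φ.
Areal scale at 65.2°: h·k = 1.000 × 2.384 = 2.384.
Areal scale at 9.4°: h·k = 1.000 × 1.014 = 1.014.
Ratio = 2.384/1.014 ≈ 2.35.

2.35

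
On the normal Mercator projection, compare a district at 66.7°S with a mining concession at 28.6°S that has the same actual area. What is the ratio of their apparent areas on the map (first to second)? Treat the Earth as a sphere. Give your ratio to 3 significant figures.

Mercator areal scale is sec²φ.
At 66.7°: sec²(66.7°) = 1/0.3955² = 6.392.
At 28.6°: sec²(28.6°) = 1/0.8780² = 1.297.
Ratio = 6.392/1.297 = cos²(28.6°)/cos²(66.7°) ≈ 4.93.

4.93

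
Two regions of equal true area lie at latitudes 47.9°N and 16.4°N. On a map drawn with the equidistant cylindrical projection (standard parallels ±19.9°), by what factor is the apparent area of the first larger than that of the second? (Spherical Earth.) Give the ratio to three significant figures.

1.43

With standard parallel φ₀ = 19.9°, the equirectangular projection gives x = Rλ cos φ₀, y = Rφ, so h = 1 and k = cos 19.9° / cos φ.
Areal scale at 47.9°: h·k = 1.000 × 1.403 = 1.403.
Areal scale at 16.4°: h·k = 1.000 × 0.9802 = 0.9802.
Ratio = 1.403/0.9802 ≈ 1.43.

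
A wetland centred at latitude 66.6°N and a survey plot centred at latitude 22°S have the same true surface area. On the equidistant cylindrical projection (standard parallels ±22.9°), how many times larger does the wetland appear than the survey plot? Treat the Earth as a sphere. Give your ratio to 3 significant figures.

In the equirectangular projection with standard parallel φ₀ = 22.9° (x = Rλ cos φ₀, y = Rφ), meridians are true-scale (h = 1) and the parallel scale is k = cos φ₀ / cos φ.
Areal scale at 66.6°: h·k = 1.000 × 2.320 = 2.320.
Areal scale at 22°: h·k = 1.000 × 0.9935 = 0.9935.
Ratio = 2.320/0.9935 ≈ 2.33.

2.33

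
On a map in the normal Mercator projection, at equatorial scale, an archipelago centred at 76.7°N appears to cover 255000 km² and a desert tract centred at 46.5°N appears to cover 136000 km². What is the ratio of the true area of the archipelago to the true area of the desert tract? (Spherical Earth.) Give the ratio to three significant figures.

Since Mercator area scale is 1/cos²φ, the true area equals the apparent area multiplied by cos²φ.
True area of archipelago: 255000 × cos²(76.7°) = 255000 × 0.05292 = 13500 km².
True area of desert tract: 136000 × cos²(46.5°) = 136000 × 0.4738 = 64440 km².
Ratio = 13500 / 64440 ≈ 0.209.

0.209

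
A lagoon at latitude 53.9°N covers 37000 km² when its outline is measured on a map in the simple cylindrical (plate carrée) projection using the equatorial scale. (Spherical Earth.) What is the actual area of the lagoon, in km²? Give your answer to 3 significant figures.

21800 km²

Plate carrée maps x = Rλ, y = Rφ. The meridian scale is h = 1 and the parallel scale is k = 1/cos φ = sec φ.
Areal scale = h·k = 1 × sec φ; at 53.9°, h = 1.000, k = 1.697, so h·k = 1.697.
True area = apparent / (areal scale) = 37000 / 1.697 ≈ 21800 km².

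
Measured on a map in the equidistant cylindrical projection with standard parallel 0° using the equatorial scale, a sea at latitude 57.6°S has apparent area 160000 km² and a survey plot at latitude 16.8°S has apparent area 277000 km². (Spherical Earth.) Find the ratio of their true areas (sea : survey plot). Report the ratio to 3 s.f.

On the plate carrée, areal scale = h·k = 1 × sec φ, so true area = apparent × cos φ.
True area of sea: 160000 × cos(57.6°) = 160000 × 0.5358 = 85730 km².
True area of survey plot: 277000 × cos(16.8°) = 277000 × 0.9573 = 265200 km².
Ratio = 85730 / 265200 ≈ 0.323.

0.323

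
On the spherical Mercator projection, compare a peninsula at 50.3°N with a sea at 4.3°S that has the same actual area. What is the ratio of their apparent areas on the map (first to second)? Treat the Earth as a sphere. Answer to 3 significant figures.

Mercator is conformal with k = sec φ, so areal scale = k² = sec²φ.
At 50.3°: sec²(50.3°) = 1/0.6388² = 2.451.
At 4.3°: sec²(4.3°) = 1/0.9972² = 1.006.
Ratio = 2.451/1.006 = cos²(4.3°)/cos²(50.3°) ≈ 2.44.

2.44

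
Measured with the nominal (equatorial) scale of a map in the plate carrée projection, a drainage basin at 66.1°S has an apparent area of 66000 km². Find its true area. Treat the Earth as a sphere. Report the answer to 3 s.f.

In the plate carrée (x = Rλ, y = Rφ), meridians are true-scale (h = 1) and parallels are stretched by k = sec φ.
Areal scale = h·k = 1 × sec φ; at 66.1°, h = 1.000, k = 2.468, so h·k = 2.468.
True area = apparent / (areal scale) = 66000 / 2.468 ≈ 26700 km².

26700 km²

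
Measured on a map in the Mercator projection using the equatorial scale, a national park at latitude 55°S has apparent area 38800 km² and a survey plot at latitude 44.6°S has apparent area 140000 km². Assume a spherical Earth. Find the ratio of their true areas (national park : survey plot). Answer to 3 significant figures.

Since Mercator area scale is 1/cos²φ, the true area equals the apparent area multiplied by cos²φ.
True area of national park: 38800 × cos²(55°) = 38800 × 0.3290 = 12760 km².
True area of survey plot: 140000 × cos²(44.6°) = 140000 × 0.5070 = 70980 km².
Ratio = 12760 / 70980 ≈ 0.180.

0.180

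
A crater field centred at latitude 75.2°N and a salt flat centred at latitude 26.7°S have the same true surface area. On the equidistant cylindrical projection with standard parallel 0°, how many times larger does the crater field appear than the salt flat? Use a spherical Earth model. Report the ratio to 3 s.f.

3.50

Plate carrée maps x = Rλ, y = Rφ. The meridian scale is h = 1 and the parallel scale is k = 1/cos φ = sec φ.
Areal scale at 75.2°: h·k = 1.000 × 3.915 = 3.915.
Areal scale at 26.7°: h·k = 1.000 × 1.119 = 1.119.
Ratio = 3.915/1.119 ≈ 3.50.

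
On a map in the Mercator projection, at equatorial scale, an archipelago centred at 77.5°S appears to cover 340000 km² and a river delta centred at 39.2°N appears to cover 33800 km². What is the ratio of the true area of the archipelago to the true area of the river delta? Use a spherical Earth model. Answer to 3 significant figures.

Mercator's areal exaggeration is sec²φ; hence true area = (apparent area) · cos²φ.
True area of archipelago: 340000 × cos²(77.5°) = 340000 × 0.04685 = 15930 km².
True area of river delta: 33800 × cos²(39.2°) = 33800 × 0.6005 = 20300 km².
Ratio = 15930 / 20300 ≈ 0.785.

0.785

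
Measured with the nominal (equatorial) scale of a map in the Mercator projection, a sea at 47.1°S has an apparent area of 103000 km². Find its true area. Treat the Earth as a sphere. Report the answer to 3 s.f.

For Mercator, h = k = sec φ (a conformal cylindrical projection has a single point scale, 1/cos φ).
Areal scale = k² = sec²φ = 1/cos²(47.1°) = 1/0.6807² = 2.158.
True area = apparent / (areal scale) = 103000 / 2.158 ≈ 47700 km².

47700 km²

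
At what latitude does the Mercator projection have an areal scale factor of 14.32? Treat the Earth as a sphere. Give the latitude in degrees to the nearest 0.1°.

74.7°

Mercator areal scale is sec²φ.
sec²φ = 14.32  ⇒  cos²φ = 0.06983  ⇒  cos φ = 0.2643.
φ = arccos(0.2643) ≈ 74.7°.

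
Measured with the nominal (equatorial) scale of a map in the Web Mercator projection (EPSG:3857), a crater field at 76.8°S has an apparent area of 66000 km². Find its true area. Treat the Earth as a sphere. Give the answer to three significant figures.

For Mercator, h = k = sec φ (a conformal cylindrical projection has a single point scale, 1/cos φ).
Areal scale = k² = sec²φ = 1/cos²(76.8°) = 1/0.2284² = 19.18.
True area = apparent / (areal scale) = 66000 / 19.18 ≈ 3440 km².

3440 km²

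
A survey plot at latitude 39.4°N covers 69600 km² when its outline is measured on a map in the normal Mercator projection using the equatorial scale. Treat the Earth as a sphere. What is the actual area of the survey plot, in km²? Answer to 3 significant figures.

The Mercator projection is conformal; its linear scale factor is the same in every direction and equals sec φ = 1/cos φ.
Areal scale = k² = sec²φ = 1/cos²(39.4°) = 1/0.7727² = 1.675.
True area = apparent / (areal scale) = 69600 / 1.675 ≈ 41600 km².

41600 km²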